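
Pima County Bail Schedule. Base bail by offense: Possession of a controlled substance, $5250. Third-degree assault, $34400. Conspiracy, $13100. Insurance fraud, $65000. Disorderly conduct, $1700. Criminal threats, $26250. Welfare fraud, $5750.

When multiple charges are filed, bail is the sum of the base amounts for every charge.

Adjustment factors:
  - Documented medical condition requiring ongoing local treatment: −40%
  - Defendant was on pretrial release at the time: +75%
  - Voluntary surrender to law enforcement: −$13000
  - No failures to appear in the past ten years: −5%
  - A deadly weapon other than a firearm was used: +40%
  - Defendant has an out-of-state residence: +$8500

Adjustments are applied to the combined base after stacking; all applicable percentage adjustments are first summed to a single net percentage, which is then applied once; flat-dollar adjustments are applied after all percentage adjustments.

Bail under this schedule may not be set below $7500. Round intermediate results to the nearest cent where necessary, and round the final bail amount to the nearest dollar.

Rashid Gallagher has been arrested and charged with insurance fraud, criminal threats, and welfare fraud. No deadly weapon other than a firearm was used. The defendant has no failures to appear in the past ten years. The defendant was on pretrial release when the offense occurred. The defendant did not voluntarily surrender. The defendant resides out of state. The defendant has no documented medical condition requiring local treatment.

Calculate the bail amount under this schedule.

$173400

Base amounts from the schedule: insurance fraud $65000; criminal threats $26250; welfare fraud $5750.
Stacking rule: sum of all bases. $65000 + $26250 + $5750 = $97000.
Net percentage adjustment: +75% −5% = +70%. $97000 × 1.7 = $164900.
Defendant has an out-of-state residence (+$8500 flat): $164900 + $8500 = $173400.
$173400 is at or above the $7500 minimum.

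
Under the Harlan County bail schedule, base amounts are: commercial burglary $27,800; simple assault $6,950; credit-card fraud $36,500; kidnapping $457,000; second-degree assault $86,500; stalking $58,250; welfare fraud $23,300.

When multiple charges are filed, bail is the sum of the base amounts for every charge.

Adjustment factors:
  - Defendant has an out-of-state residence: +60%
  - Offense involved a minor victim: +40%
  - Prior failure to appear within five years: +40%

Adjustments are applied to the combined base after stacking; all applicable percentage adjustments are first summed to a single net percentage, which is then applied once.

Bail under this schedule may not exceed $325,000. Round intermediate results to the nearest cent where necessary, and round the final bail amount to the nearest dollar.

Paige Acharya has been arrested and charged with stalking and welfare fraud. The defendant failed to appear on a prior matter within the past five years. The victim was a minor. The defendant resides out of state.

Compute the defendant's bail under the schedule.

$195,720

Base amounts from the schedule: stalking $58,250; welfare fraud $23,300.
Stacking rule: sum of all bases. $58,250 + $23,300 = $81,550.
Net percentage adjustment: +60% +40% +40% = +140%. $81,550 × 2.4 = $195,720.
$195,720 is within the $325,000 maximum.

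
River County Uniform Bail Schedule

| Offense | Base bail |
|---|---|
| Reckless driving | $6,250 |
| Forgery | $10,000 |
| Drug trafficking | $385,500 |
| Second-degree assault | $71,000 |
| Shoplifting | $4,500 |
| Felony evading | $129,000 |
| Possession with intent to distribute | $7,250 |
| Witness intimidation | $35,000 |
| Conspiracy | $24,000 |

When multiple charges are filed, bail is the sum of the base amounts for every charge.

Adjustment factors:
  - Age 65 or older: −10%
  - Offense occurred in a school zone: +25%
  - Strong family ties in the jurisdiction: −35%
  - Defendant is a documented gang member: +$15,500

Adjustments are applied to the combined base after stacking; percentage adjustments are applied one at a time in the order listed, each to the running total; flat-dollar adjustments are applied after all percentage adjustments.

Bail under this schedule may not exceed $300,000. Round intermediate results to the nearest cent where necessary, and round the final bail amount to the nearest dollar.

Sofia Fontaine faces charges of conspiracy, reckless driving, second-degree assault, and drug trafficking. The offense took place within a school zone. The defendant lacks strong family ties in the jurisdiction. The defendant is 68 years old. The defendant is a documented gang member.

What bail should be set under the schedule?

Base amounts from the schedule: conspiracy $24,000; reckless driving $6,250; second-degree assault $71,000; drug trafficking $385,500.
Stacking rule: sum of all bases. $24,000 + $6,250 + $71,000 + $385,500 = $486,750.
Age 65 or older (−10%): $486,750 × 0.9 = $438,075.
Offense occurred in a school zone (+25%): $438,075 × 1.25 = $547,593.75.
Defendant is a documented gang member (+$15,500 flat): $547,593.75 + $15,500 = $563,093.75.
Result $563,093.75 exceeds the maximum of $300,000; bail is capped at $300,000.

$300,000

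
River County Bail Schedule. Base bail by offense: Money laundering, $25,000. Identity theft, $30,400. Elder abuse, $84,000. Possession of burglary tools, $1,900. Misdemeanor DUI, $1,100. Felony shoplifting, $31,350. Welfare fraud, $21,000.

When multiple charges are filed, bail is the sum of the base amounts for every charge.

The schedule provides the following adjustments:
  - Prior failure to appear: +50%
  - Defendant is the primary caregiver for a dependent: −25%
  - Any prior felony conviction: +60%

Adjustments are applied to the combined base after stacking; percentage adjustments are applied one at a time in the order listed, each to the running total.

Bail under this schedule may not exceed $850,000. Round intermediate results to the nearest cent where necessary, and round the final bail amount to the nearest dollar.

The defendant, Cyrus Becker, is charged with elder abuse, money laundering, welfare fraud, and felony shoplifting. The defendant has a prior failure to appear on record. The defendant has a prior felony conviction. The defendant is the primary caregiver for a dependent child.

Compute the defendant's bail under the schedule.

Base amounts from the schedule: elder abuse $84,000; money laundering $25,000; welfare fraud $21,000; felony shoplifting $31,350.
Stacking rule: sum of all bases. $84,000 + $25,000 + $21,000 + $31,350 = $161,350.
Prior failure to appear (+50%): $161,350 × 1.5 = $242,025.
Defendant is the primary caregiver for a dependent (−25%): $242,025 × 0.75 = $181,518.75.
Any prior felony conviction (+60%): $181,518.75 × 1.6 = $290,430.
$290,430 is within the $850,000 maximum.

$290,430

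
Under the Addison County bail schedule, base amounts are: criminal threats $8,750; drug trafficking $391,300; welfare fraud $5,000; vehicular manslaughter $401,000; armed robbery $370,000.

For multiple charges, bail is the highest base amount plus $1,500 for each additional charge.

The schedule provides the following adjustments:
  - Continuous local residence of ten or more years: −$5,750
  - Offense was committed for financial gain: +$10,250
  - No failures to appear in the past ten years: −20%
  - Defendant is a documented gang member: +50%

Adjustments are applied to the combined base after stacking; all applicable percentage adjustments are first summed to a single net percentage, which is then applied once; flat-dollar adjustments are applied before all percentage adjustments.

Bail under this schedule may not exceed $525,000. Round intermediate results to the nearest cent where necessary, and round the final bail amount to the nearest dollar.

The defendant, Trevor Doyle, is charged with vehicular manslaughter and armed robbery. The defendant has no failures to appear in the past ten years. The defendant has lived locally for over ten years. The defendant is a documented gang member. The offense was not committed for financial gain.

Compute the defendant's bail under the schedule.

$515,775

Base amounts from the schedule: vehicular manslaughter $401,000; armed robbery $370,000.
Stacking rule: highest base plus $1,500 per additional charge. Highest is vehicular manslaughter at $401,000; 1 additional charge → +$1,500. Combined base = $402,500.
Continuous local residence of ten or more years (−$5,750 flat): $402,500 − $5,750 = $396,750.
Net percentage adjustment: −20% +50% = +30%. $396,750 × 1.3 = $515,775.
$515,775 is within the $525,000 maximum.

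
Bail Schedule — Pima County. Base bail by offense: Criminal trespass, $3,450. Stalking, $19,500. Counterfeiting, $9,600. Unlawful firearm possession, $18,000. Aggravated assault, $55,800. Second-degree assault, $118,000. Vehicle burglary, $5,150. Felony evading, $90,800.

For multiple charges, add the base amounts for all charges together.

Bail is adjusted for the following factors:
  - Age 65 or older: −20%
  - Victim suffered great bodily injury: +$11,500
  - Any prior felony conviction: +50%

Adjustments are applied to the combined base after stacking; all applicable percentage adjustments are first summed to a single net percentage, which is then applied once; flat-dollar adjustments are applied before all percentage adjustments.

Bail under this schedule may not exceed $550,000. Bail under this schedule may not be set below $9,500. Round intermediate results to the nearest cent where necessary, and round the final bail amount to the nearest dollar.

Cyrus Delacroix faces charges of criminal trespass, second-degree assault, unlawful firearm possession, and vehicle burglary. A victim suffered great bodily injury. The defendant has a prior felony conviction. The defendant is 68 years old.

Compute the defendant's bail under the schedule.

Base amounts from the schedule: criminal trespass $3,450; second-degree assault $118,000; unlawful firearm possession $18,000; vehicle burglary $5,150.
Stacking rule: sum of all bases. $3,450 + $118,000 + $18,000 + $5,150 = $144,600.
Victim suffered great bodily injury (+$11,500 flat): $144,600 + $11,500 = $156,100.
Net percentage adjustment: −20% +50% = +30%. $156,100 × 1.3 = $202,930.
$202,930 is within the $550,000 maximum.
$202,930 is at or above the $9,500 minimum.

$202,930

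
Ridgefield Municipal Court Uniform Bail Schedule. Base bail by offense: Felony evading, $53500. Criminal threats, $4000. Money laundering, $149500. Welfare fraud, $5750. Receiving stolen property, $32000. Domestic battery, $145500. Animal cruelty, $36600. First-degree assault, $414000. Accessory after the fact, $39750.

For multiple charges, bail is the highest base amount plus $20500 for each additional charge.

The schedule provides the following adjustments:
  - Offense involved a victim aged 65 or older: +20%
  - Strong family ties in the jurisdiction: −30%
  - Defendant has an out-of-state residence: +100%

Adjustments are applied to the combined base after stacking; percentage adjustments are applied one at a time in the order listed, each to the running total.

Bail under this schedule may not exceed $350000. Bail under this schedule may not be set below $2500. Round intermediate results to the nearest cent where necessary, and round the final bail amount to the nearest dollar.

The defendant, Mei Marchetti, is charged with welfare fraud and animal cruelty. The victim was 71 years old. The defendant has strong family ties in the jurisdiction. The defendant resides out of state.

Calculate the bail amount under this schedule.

$95928

Base amounts from the schedule: welfare fraud $5750; animal cruelty $36600.
Stacking rule: highest base plus $20500 per additional charge. Highest is animal cruelty at $36600; 1 additional charge → +$20500. Combined base = $57100.
Offense involved a victim aged 65 or older (+20%): $57100 × 1.2 = $68520.
Strong family ties in the jurisdiction (−30%): $68520 × 0.7 = $47964.
Defendant has an out-of-state residence (+100%): $47964 × 2 = $95928.
$95928 is within the $350000 maximum.
$95928 is at or above the $2500 minimum.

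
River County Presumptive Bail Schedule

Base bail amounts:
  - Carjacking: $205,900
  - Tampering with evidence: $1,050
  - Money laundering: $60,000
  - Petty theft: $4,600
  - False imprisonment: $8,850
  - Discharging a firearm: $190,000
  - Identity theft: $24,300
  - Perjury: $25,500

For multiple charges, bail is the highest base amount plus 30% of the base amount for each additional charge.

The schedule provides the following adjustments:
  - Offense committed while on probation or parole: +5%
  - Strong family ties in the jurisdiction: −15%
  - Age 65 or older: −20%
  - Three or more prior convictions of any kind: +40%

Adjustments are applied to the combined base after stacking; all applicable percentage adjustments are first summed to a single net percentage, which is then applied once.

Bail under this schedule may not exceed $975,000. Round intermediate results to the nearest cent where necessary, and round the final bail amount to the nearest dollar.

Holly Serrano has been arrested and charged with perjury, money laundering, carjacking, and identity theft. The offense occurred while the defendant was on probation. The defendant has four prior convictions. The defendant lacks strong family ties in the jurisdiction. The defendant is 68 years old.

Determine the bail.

Base amounts from the schedule: perjury $25,500; money laundering $60,000; carjacking $205,900; identity theft $24,300.
Stacking rule: highest base plus 30% of each additional charge. Highest is carjacking at $205,900. Additional: $25,500 × 30% = $7,650; $60,000 × 30% = $18,000; $24,300 × 30% = $7,290. Combined base = $205,900 + $32,940 = $238,840.
Net percentage adjustment: +5% −20% +40% = +25%. $238,840 × 1.25 = $298,550.
$298,550 is within the $975,000 maximum.

$298,550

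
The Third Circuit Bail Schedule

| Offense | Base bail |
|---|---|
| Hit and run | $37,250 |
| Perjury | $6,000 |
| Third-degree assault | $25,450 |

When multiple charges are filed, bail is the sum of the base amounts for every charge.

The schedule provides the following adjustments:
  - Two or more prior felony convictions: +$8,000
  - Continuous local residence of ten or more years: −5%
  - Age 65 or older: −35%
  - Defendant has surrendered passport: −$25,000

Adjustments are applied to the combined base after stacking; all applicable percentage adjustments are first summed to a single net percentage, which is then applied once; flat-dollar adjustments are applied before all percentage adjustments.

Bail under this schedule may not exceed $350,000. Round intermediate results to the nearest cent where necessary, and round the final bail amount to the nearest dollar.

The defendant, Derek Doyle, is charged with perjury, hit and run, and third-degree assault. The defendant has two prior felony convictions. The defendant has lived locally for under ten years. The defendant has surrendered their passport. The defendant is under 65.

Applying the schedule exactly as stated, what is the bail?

$51,700

Base amounts from the schedule: perjury $6,000; hit and run $37,250; third-degree assault $25,450.
Stacking rule: sum of all bases. $6,000 + $37,250 + $25,450 = $68,700.
Two or more prior felony convictions (+$8,000 flat): $68,700 + $8,000 = $76,700.
Defendant has surrendered passport (−$25,000 flat): $76,700 − $25,000 = $51,700.
$51,700 is within the $350,000 maximum.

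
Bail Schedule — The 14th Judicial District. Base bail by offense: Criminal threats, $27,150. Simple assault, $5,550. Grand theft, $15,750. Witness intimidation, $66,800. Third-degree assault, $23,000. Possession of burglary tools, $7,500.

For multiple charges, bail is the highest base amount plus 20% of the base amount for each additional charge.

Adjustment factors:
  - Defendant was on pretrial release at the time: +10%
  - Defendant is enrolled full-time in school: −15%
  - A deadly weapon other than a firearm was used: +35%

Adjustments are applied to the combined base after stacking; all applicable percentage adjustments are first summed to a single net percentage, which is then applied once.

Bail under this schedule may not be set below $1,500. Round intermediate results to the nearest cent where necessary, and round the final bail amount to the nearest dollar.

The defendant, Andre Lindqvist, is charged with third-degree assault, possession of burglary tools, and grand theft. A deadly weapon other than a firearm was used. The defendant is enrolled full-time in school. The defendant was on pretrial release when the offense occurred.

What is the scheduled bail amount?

Base amounts from the schedule: third-degree assault $23,000; possession of burglary tools $7,500; grand theft $15,750.
Stacking rule: highest base plus 20% of each additional charge. Highest is third-degree assault at $23,000. Additional: $7,500 × 20% = $1,500; $15,750 × 20% = $3,150. Combined base = $23,000 + $4,650 = $27,650.
Net percentage adjustment: +10% −15% +35% = +30%. $27,650 × 1.3 = $35,945.
$35,945 is at or above the $1,500 minimum.

$35,945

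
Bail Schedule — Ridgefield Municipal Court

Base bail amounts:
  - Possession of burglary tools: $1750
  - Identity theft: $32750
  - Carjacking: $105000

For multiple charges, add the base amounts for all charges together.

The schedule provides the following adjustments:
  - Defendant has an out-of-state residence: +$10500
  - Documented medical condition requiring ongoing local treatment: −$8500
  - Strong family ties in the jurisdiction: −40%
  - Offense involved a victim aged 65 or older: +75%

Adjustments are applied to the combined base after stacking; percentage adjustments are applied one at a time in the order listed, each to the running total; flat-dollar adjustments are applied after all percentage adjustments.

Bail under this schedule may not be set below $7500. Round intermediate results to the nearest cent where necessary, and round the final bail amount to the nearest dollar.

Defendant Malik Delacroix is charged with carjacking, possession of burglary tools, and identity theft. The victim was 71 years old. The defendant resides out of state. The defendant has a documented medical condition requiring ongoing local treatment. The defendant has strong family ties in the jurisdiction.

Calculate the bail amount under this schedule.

$148475

Base amounts from the schedule: carjacking $105000; possession of burglary tools $1750; identity theft $32750.
Stacking rule: sum of all bases. $105000 + $1750 + $32750 = $139500.
Strong family ties in the jurisdiction (−40%): $139500 × 0.6 = $83700.
Offense involved a victim aged 65 or older (+75%): $83700 × 1.75 = $146475.
Defendant has an out-of-state residence (+$10500 flat): $146475 + $10500 = $156975.
Documented medical condition requiring ongoing local treatment (−$8500 flat): $156975 − $8500 = $148475.
$148475 is at or above the $7500 minimum.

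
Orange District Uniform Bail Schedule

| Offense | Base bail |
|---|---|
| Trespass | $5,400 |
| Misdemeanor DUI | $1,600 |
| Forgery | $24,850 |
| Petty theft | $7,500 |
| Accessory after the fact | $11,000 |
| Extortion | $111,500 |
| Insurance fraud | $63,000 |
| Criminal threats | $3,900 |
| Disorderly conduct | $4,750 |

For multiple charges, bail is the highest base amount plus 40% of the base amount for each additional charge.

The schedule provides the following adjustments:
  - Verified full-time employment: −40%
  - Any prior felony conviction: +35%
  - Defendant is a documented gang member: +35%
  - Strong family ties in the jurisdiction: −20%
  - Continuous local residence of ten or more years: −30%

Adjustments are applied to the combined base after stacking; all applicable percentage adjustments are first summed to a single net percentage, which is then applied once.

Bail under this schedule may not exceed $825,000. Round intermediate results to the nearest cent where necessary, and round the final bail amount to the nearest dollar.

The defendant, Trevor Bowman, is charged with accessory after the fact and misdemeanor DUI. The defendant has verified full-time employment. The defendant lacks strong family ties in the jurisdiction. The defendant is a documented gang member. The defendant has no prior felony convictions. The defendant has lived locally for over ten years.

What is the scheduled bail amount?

Base amounts from the schedule: accessory after the fact $11,000; misdemeanor DUI $1,600.
Stacking rule: highest base plus 40% of each additional charge. Highest is accessory after the fact at $11,000. Additional: $1,600 × 40% = $640. Combined base = $11,000 + $640 = $11,640.
Net percentage adjustment: −40% +35% −30% = −35%. $11,640 × 0.65 = $7,566.
$7,566 is within the $825,000 maximum.

$7,566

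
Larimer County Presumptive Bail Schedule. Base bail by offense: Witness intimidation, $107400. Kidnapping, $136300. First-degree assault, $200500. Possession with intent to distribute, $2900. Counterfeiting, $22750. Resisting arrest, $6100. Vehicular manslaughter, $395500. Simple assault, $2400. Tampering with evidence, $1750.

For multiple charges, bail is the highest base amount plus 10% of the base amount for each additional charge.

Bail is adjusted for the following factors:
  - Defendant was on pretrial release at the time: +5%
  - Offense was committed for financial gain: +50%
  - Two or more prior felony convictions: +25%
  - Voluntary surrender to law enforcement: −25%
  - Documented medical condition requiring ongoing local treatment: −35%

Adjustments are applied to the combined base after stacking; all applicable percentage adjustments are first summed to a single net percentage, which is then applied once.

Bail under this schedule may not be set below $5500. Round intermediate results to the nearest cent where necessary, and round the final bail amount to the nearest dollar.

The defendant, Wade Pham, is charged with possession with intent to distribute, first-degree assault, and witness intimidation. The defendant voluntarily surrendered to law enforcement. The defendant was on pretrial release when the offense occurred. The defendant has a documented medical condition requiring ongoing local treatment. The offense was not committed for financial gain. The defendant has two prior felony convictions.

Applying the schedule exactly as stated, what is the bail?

$148071

Base amounts from the schedule: possession with intent to distribute $2900; first-degree assault $200500; witness intimidation $107400.
Stacking rule: highest base plus 10% of each additional charge. Highest is first-degree assault at $200500. Additional: $2900 × 10% = $290; $107400 × 10% = $10740. Combined base = $200500 + $11030 = $211530.
Net percentage adjustment: +5% +25% −25% −35% = −30%. $211530 × 0.7 = $148071.
$148071 is at or above the $5500 minimum.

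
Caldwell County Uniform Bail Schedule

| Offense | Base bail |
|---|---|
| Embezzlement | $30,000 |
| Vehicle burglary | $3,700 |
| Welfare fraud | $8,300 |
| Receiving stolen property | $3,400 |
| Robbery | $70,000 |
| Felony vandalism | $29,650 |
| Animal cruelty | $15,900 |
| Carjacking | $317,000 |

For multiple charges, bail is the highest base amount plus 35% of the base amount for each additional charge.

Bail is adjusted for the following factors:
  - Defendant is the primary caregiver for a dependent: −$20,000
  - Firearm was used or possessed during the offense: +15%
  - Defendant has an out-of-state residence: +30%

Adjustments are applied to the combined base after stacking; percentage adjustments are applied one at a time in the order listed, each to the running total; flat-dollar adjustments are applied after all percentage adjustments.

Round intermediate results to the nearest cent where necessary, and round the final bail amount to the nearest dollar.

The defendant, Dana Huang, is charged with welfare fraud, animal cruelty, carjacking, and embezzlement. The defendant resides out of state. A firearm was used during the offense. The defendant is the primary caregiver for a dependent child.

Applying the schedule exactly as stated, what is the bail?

Base amounts from the schedule: welfare fraud $8,300; animal cruelty $15,900; carjacking $317,000; embezzlement $30,000.
Stacking rule: highest base plus 35% of each additional charge. Highest is carjacking at $317,000. Additional: $8,300 × 35% = $2,905; $15,900 × 35% = $5,565; $30,000 × 35% = $10,500. Combined base = $317,000 + $18,970 = $335,970.
Firearm was used or possessed during the offense (+15%): $335,970 × 1.15 = $386,365.50.
Defendant has an out-of-state residence (+30%): $386,365.50 × 1.3 = $502,275.15.
Defendant is the primary caregiver for a dependent (−$20,000 flat): $502,275.15 − $20,000 = $482,275.15.
Rounded to the nearest dollar: $482,275.

$482,275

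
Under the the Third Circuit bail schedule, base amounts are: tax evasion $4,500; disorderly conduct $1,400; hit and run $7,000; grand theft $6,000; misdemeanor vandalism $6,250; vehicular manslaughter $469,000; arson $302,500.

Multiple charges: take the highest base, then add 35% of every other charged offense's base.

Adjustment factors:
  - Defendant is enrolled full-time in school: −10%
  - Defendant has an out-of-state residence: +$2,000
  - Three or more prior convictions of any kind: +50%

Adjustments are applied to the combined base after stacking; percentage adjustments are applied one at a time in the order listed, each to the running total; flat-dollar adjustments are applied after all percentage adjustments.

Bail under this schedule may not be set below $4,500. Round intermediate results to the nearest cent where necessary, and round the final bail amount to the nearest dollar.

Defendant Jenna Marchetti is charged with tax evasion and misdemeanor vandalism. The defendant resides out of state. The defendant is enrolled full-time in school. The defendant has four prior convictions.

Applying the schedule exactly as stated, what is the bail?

$12,564

Base amounts from the schedule: tax evasion $4,500; misdemeanor vandalism $6,250.
Stacking rule: highest base plus 35% of each additional charge. Highest is misdemeanor vandalism at $6,250. Additional: $4,500 × 35% = $1,575. Combined base = $6,250 + $1,575 = $7,825.
Defendant is enrolled full-time in school (−10%): $7,825 × 0.9 = $7,042.50.
Three or more prior convictions of any kind (+50%): $7,042.50 × 1.5 = $10,563.75.
Defendant has an out-of-state residence (+$2,000 flat): $10,563.75 + $2,000 = $12,563.75.
$12,563.75 is at or above the $4,500 minimum.
Rounded to the nearest dollar: $12,564.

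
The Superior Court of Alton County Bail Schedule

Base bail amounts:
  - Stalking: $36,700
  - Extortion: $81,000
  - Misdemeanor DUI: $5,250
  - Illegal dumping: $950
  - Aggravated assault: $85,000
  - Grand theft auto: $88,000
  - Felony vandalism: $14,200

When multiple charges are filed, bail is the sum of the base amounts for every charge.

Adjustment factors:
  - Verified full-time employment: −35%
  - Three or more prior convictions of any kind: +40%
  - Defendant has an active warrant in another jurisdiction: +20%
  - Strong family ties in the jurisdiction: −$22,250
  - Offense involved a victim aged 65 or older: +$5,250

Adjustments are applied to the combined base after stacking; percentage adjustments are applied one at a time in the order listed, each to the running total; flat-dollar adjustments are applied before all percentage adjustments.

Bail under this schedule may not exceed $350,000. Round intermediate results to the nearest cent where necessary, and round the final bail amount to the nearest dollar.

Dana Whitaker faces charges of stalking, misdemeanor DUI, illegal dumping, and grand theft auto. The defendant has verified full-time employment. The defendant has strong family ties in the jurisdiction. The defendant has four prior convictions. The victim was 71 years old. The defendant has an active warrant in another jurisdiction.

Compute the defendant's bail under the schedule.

Base amounts from the schedule: stalking $36,700; misdemeanor DUI $5,250; illegal dumping $950; grand theft auto $88,000.
Stacking rule: sum of all bases. $36,700 + $5,250 + $950 + $88,000 = $130,900.
Strong family ties in the jurisdiction (−$22,250 flat): $130,900 − $22,250 = $108,650.
Offense involved a victim aged 65 or older (+$5,250 flat): $108,650 + $5,250 = $113,900.
Verified full-time employment (−35%): $113,900 × 0.65 = $74,035.
Three or more prior convictions of any kind (+40%): $74,035 × 1.4 = $103,649.
Defendant has an active warrant in another jurisdiction (+20%): $103,649 × 1.2 = $124,378.80.
$124,378.80 is within the $350,000 maximum.
Rounded to the nearest dollar: $124,379.

$124,379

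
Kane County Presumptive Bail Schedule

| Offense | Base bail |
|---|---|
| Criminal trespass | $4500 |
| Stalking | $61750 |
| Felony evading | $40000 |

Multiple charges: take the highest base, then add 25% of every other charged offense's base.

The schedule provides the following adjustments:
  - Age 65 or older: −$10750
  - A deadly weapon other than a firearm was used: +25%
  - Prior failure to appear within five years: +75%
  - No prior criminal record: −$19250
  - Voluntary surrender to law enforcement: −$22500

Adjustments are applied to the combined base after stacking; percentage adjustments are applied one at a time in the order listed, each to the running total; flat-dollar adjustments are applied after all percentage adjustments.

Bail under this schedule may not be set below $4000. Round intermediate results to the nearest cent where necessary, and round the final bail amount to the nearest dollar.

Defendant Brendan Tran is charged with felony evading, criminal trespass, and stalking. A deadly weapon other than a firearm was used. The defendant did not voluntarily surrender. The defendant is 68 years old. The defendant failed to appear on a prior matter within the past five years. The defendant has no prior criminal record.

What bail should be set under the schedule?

$129414

Base amounts from the schedule: felony evading $40000; criminal trespass $4500; stalking $61750.
Stacking rule: highest base plus 25% of each additional charge. Highest is stalking at $61750. Additional: $40000 × 25% = $10000; $4500 × 25% = $1125. Combined base = $61750 + $11125 = $72875.
A deadly weapon other than a firearm was used (+25%): $72875 × 1.25 = $91093.75.
Prior failure to appear within five years (+75%): $91093.75 × 1.75 = $159414.06.
Age 65 or older (−$10750 flat): $159414.06 − $10750 = $148664.06.
No prior criminal record (−$19250 flat): $148664.06 − $19250 = $129414.06.
$129414.06 is at or above the $4000 minimum.
Rounded to the nearest dollar: $129414.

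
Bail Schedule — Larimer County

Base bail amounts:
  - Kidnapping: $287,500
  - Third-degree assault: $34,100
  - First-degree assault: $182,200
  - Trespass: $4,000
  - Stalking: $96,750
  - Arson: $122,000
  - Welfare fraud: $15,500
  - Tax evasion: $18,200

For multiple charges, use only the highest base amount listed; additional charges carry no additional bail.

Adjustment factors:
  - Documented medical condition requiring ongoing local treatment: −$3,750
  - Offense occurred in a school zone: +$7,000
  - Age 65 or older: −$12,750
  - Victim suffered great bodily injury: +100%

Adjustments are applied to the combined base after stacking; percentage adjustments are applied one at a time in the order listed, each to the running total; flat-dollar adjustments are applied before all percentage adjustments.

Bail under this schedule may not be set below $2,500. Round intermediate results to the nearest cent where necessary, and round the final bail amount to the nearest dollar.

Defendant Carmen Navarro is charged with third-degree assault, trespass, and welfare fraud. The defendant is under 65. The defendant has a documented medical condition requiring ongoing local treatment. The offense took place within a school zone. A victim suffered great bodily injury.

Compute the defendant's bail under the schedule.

$74,700

Base amounts from the schedule: third-degree assault $34,100; trespass $4,000; welfare fraud $15,500.
Stacking rule: use the highest base only. Highest is third-degree assault at $34,100. Combined base = $34,100.
Documented medical condition requiring ongoing local treatment (−$3,750 flat): $34,100 − $3,750 = $30,350.
Offense occurred in a school zone (+$7,000 flat): $30,350 + $7,000 = $37,350.
Victim suffered great bodily injury (+100%): $37,350 × 2 = $74,700.
$74,700 is at or above the $2,500 minimum.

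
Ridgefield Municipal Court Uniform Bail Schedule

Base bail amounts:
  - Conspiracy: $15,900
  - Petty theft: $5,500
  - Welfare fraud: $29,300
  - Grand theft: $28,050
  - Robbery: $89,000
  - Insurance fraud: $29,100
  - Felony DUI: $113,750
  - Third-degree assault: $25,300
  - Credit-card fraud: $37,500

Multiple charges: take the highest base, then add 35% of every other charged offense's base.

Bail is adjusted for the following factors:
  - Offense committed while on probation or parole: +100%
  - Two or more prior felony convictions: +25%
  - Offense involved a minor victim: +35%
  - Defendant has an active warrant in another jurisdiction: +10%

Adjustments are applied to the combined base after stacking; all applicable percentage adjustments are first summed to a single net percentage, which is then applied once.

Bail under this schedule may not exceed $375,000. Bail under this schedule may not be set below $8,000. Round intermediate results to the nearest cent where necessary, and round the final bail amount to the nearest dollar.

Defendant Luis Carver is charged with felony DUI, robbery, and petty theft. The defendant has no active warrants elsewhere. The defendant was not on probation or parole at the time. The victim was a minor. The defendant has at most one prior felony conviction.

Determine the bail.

$198,214

Base amounts from the schedule: felony DUI $113,750; robbery $89,000; petty theft $5,500.
Stacking rule: highest base plus 35% of each additional charge. Highest is felony DUI at $113,750. Additional: $89,000 × 35% = $31,150; $5,500 × 35% = $1,925. Combined base = $113,750 + $33,075 = $146,825.
Offense involved a minor victim (+35%): $146,825 × 1.35 = $198,213.75.
$198,213.75 is within the $375,000 maximum.
$198,213.75 is at or above the $8,000 minimum.
Rounded to the nearest dollar: $198,214.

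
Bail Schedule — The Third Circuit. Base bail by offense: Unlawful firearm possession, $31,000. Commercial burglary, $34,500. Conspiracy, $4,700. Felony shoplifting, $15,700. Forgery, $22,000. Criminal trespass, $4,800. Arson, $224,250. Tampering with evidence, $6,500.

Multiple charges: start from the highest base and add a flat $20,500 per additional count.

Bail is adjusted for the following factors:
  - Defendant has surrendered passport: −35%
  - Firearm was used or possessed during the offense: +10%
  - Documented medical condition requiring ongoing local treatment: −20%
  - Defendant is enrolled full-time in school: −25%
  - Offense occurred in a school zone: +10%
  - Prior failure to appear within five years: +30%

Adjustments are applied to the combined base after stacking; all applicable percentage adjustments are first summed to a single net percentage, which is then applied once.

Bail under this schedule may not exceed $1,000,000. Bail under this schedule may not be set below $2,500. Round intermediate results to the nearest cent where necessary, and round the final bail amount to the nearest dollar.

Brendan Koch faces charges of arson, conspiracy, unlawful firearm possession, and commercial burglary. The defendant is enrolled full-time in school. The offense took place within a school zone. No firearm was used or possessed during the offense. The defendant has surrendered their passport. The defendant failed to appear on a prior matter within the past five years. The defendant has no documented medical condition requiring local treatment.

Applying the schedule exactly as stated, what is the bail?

$228,600

Base amounts from the schedule: arson $224,250; conspiracy $4,700; unlawful firearm possession $31,000; commercial burglary $34,500.
Stacking rule: highest base plus $20,500 per additional charge. Highest is arson at $224,250; 3 additional charges → +$61,500. Combined base = $285,750.
Net percentage adjustment: −35% −25% +10% +30% = −20%. $285,750 × 0.8 = $228,600.
$228,600 is within the $1,000,000 maximum.
$228,600 is at or above the $2,500 minimum.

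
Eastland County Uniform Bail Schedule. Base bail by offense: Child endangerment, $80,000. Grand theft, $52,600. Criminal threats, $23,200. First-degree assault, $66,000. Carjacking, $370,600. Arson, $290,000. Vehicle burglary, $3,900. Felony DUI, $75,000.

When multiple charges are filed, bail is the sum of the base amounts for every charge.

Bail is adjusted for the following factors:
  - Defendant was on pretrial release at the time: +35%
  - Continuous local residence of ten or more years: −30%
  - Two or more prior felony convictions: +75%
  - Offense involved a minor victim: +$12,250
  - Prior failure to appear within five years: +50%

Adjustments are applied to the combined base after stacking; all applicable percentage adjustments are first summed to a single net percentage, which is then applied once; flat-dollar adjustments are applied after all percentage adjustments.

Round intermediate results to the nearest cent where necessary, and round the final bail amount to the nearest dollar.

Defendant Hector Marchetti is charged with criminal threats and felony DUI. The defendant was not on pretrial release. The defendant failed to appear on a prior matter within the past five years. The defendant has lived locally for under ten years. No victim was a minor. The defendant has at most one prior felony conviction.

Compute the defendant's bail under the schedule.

$147,300

Base amounts from the schedule: criminal threats $23,200; felony DUI $75,000.
Stacking rule: sum of all bases. $23,200 + $75,000 = $98,200.
Prior failure to appear within five years (+50%): $98,200 × 1.5 = $147,300.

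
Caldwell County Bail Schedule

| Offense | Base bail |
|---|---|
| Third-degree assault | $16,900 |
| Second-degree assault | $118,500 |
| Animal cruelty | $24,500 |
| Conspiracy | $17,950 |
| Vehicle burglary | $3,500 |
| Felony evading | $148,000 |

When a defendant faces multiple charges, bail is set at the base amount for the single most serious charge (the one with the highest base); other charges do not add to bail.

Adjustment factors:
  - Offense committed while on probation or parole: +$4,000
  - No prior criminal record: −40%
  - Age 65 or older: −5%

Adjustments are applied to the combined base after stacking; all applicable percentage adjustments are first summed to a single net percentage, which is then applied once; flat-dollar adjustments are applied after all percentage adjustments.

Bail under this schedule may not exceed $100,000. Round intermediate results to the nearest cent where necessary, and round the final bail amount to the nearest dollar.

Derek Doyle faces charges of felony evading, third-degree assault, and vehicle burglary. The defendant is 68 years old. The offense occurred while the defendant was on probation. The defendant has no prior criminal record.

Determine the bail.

$85,400

Base amounts from the schedule: felony evading $148,000; third-degree assault $16,900; vehicle burglary $3,500.
Stacking rule: use the highest base only. Highest is felony evading at $148,000. Combined base = $148,000.
Net percentage adjustment: −40% −5% = −45%. $148,000 × 0.55 = $81,400.
Offense committed while on probation or parole (+$4,000 flat): $81,400 + $4,000 = $85,400.
$85,400 is within the $100,000 maximum.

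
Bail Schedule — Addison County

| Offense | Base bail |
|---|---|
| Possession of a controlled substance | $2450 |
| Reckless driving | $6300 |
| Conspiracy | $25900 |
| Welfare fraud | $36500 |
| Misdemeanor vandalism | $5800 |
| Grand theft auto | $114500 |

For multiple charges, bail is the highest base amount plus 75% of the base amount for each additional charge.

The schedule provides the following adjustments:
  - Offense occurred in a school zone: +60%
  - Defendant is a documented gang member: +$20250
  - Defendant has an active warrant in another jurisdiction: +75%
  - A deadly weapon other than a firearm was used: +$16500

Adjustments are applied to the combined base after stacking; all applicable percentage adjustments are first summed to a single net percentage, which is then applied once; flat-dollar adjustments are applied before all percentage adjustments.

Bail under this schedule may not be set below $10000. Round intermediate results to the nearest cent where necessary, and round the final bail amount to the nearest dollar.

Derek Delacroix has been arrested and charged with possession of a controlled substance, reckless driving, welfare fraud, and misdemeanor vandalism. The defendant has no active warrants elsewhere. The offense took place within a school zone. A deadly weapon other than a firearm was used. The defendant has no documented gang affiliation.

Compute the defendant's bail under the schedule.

$102260

Base amounts from the schedule: possession of a controlled substance $2450; reckless driving $6300; welfare fraud $36500; misdemeanor vandalism $5800.
Stacking rule: highest base plus 75% of each additional charge. Highest is welfare fraud at $36500. Additional: $2450 × 75% = $1837.50; $6300 × 75% = $4725; $5800 × 75% = $4350. Combined base = $36500 + $10912.50 = $47412.50.
A deadly weapon other than a firearm was used (+$16500 flat): $47412.50 + $16500 = $63912.50.
Offense occurred in a school zone (+60%): $63912.50 × 1.6 = $102260.
$102260 is at or above the $10000 minimum.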